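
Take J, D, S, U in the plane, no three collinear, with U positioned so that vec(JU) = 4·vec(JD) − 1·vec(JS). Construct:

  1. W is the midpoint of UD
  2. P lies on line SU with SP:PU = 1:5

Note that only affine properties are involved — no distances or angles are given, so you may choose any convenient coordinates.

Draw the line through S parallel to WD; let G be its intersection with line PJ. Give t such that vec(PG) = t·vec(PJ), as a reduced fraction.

t = -1/8

Assign J = (0, 0), D = (1, 0), S = (0, 1), U = (4, -1) — the answer is frame-independent, so this choice is without loss of generality.
1. W is the midpoint of UD ⇒ W = (5/2, -1/2)
2. P lies on line SU with SP:PU = 1:5 ⇒ P = (2/3, 2/3)
through S parallel to WD: direction (-3/2, 1/2); meets PJ at G = (3/4, 3/4)
G = P + t·(J−P) with t = -1/8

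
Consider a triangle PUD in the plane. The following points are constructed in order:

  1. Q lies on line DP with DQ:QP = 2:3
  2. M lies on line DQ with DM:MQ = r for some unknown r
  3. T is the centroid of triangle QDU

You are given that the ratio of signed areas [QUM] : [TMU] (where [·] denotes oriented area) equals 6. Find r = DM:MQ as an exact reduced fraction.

r = 3/2

Set P = (0, 0), U = (1, 0), D = (0, 1); any affine frame gives the same invariant.
1. Q lies on line DP with DQ:QP = 2:3 ⇒ Q = (0, 3/5)
2. With DM:MQ = r, write λ = r/(r+1) so M = D + λ·(Q−D); M is affine-linear in λ
3. T is the centroid of triangle QDU ⇒ T = (1/3, 8/15)
Every point depending on M is an affine combination of M and λ-independent points, so each such coordinate is linear in λ; the λ² term in each signed area is a multiple of (Q−D)×(Q−D) = 0, so 2·[QUM] and 2·[TMU] are each linear in λ. Evaluating at λ=0 and λ=1:
  2·[QUM] = -2/5·λ + 2/5,   2·[TMU] = 4/15·λ − 2/15
So [QUM]:[TMU] = (-2/5·λ + 2/5) / (4/15·λ − 2/15). Setting this equal to 6:
  -2/5·λ + 2/5 = 6·(4/15·λ − 2/15)  ⇒  λ = 3/5
Then r = λ/(1−λ) = (3/5)/(2/5) = 3/2. Check: with r = 3/2, M = (0, 19/25) and [QUM]:[TMU] = 6 as required.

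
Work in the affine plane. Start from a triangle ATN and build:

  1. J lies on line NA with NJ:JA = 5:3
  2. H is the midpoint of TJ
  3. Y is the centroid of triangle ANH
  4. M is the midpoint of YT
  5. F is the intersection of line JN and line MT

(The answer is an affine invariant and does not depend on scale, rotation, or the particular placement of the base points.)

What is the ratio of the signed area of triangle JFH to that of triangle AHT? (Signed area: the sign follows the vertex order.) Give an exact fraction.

[JFH]:[AHT] = 4/15

Work in coordinates with A = (0, 0), T = (1, 0), N = (0, 1).
1. J lies on line NA with NJ:JA = 5:3 ⇒ J = (0, 3/8)
2. H is the midpoint of TJ ⇒ H = (1/2, 3/16)
3. Y is the centroid of triangle ANH ⇒ Y = (1/6, 19/48)
4. M is the midpoint of YT ⇒ M = (7/12, 19/96)
5. F is the intersection of line JN and line MT ⇒ F = (0, 19/40)
2·[JFH] = -1/20, 2·[AHT] = -3/16
[JFH]:[AHT] = -1/20:-3/16 = 4/15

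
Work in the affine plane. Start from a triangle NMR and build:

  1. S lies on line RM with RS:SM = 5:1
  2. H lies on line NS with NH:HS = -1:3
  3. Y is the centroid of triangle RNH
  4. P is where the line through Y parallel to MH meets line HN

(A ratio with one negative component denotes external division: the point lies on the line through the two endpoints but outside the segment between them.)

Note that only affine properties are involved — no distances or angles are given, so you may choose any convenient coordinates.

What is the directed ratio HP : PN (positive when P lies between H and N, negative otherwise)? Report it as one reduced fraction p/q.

Choose coordinates N = (0, 0), M = (1, 0), R = (0, 1).
1. S lies on line RM with RS:SM = 5:1 ⇒ S = (5/6, 1/6)
2. H lies on line NS with NH:HS = -1:3 ⇒ H = (-5/12, -1/12)
3. Y is the centroid of triangle RNH ⇒ Y = (-5/36, 11/36)
4. P is where the line through Y parallel to MH meets line HN ⇒ P = (20/9, 4/9)
P = H + t·(N−H) with t = 19/3, so HP:PN = t:(1−t) = 19/3:-16/3

HP:PN = -19/16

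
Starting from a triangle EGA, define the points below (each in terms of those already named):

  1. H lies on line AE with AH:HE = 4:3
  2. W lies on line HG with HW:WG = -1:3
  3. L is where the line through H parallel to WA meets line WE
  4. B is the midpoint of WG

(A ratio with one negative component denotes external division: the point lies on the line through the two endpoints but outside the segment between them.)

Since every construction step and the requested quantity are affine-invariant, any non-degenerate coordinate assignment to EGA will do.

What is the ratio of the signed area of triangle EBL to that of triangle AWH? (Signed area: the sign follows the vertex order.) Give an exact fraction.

[EBL]:[AWH] = 27/56

Set E = (0, 0), G = (1, 0), A = (0, 1); any affine frame gives the same invariant.
1. H lies on line AE with AH:HE = 4:3 ⇒ H = (0, 3/7)
2. W lies on line HG with HW:WG = -1:3 ⇒ W = (-1/2, 9/14)
3. L is where the line through H parallel to WA meets line WE ⇒ L = (-3/14, 27/98)
4. B is the midpoint of WG ⇒ B = (1/4, 9/28)
2·[EBL] = 27/196, 2·[AWH] = 2/7
[EBL]:[AWH] = 27/196:2/7 = 27/56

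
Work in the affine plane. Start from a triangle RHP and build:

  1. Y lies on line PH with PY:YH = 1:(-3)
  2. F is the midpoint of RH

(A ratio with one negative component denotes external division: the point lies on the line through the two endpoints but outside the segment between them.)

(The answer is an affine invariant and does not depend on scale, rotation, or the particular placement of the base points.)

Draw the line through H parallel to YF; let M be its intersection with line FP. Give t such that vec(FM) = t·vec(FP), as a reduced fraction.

Assign R = (0, 0), H = (1, 0), P = (0, 1) — the answer is frame-independent, so this choice is without loss of generality.
1. Y lies on line PH with PY:YH = 1:(-3) ⇒ Y = (-1/2, 3/2)
2. F is the midpoint of RH ⇒ F = (1/2, 0)
through H parallel to YF: direction (1, -3/2); meets FP at M = (-1, 3)
M = F + t·(P−F) with t = 3

t = 3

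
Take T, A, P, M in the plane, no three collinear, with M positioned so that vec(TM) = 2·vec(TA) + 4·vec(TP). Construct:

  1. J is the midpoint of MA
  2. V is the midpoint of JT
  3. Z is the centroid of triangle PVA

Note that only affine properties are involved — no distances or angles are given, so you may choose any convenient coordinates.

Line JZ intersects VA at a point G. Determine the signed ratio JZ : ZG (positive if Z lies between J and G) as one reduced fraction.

JZ:ZG = -5

Choose coordinates T = (0, 0), A = (1, 0), P = (0, 1), M = (2, 4).
1. J is the midpoint of MA ⇒ J = (3/2, 2)
2. V is the midpoint of JT ⇒ V = (3/4, 1)
3. Z is the centroid of triangle PVA ⇒ Z = (7/12, 2/3)
line JZ meets VA at G = (23/30, 14/15)
Z = J + t·(G−J) with t = 5/4, so JZ:ZG = 5/4:-1/4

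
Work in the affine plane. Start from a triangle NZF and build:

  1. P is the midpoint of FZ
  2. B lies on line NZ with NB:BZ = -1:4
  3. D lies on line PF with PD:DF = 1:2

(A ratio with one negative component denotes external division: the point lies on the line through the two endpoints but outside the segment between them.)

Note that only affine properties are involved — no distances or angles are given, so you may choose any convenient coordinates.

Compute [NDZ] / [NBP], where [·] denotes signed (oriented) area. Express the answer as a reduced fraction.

[NDZ]:[NBP] = 4

Assign N = (0, 0), Z = (1, 0), F = (0, 1) — the answer is frame-independent, so this choice is without loss of generality.
1. P is the midpoint of FZ ⇒ P = (1/2, 1/2)
2. B lies on line NZ with NB:BZ = -1:4 ⇒ B = (-1/3, 0)
3. D lies on line PF with PD:DF = 1:2 ⇒ D = (1/3, 2/3)
2·[NDZ] = -2/3, 2·[NBP] = -1/6
[NDZ]:[NBP] = -2/3:-1/6 = 4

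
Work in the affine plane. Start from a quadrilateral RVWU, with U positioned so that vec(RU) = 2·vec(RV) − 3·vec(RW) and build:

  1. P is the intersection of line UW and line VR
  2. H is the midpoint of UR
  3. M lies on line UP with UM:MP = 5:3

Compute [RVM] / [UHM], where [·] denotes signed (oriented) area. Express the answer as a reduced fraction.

[RVM]:[UHM] = 12/5

Set R = (0, 0), V = (1, 0), W = (0, 1), U = (2, -3); any affine frame gives the same invariant.
1. P is the intersection of line UW and line VR ⇒ P = (1/2, 0)
2. H is the midpoint of UR ⇒ H = (1, -3/2)
3. M lies on line UP with UM:MP = 5:3 ⇒ M = (17/16, -9/8)
2·[RVM] = -9/8, 2·[UHM] = -15/32
[RVM]:[UHM] = -9/8:-15/32 = 12/5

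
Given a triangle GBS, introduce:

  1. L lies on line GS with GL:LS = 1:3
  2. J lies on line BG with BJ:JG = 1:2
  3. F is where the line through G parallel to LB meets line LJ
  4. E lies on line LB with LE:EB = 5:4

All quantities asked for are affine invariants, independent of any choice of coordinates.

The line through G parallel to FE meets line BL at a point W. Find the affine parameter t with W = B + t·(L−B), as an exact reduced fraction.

t = 22/9

Set G = (0, 0), B = (1, 0), S = (0, 1); any affine frame gives the same invariant.
1. L lies on line GS with GL:LS = 1:3 ⇒ L = (0, 1/4)
2. J lies on line BG with BJ:JG = 1:2 ⇒ J = (2/3, 0)
3. F is where the line through G parallel to LB meets line LJ ⇒ F = (2, -1/2)
4. E lies on line LB with LE:EB = 5:4 ⇒ E = (5/9, 1/9)
through G parallel to FE: direction (-13/9, 11/18); meets BL at W = (-13/9, 11/18)
W = B + t·(L−B) with t = 22/9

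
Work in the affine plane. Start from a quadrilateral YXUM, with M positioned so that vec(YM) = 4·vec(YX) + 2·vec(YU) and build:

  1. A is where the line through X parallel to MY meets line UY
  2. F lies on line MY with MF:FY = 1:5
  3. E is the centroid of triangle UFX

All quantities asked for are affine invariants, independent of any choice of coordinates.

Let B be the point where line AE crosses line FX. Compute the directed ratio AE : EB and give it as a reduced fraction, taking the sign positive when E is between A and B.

Work in coordinates with Y = (0, 0), X = (1, 0), U = (0, 1), M = (4, 2).
1. A is where the line through X parallel to MY meets line UY ⇒ A = (0, -1/2)
2. F lies on line MY with MF:FY = 1:5 ⇒ F = (10/3, 5/3)
3. E is the centroid of triangle UFX ⇒ E = (13/9, 8/9)
line AE meets FX at B = (-13/15, -4/3)
E = A + t·(B−A) with t = -5/3, so AE:EB = -5/3:8/3

AE:EB = -5/8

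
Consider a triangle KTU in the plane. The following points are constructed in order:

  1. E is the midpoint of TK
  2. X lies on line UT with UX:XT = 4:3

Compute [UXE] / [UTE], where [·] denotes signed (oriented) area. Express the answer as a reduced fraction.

[UXE]:[UTE] = 4/7

Set K = (0, 0), T = (1, 0), U = (0, 1); any affine frame gives the same invariant.
1. E is the midpoint of TK ⇒ E = (1/2, 0)
2. X lies on line UT with UX:XT = 4:3 ⇒ X = (4/7, 3/7)
2·[UXE] = -2/7, 2·[UTE] = -1/2
[UXE]:[UTE] = -2/7:-1/2 = 4/7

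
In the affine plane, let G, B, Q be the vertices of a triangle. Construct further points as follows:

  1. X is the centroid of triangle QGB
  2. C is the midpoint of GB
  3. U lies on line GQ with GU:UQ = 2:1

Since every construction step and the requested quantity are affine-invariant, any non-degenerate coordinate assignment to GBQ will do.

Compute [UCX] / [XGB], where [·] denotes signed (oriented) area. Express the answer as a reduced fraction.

Choose coordinates G = (0, 0), B = (1, 0), Q = (0, 1).
1. X is the centroid of triangle QGB ⇒ X = (1/3, 1/3)
2. C is the midpoint of GB ⇒ C = (1/2, 0)
3. U lies on line GQ with GU:UQ = 2:1 ⇒ U = (0, 2/3)
2·[UCX] = 1/18, 2·[XGB] = 1/3
[UCX]:[XGB] = 1/18:1/3 = 1/6

[UCX]:[XGB] = 1/6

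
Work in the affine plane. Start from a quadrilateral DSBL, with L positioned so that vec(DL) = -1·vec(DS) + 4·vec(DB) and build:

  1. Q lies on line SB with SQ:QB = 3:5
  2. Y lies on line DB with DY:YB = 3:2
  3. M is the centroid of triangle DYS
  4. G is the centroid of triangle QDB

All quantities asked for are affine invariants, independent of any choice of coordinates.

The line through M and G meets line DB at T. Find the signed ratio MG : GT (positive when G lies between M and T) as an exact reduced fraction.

MG:GT = 3/5

Set D = (0, 0), S = (1, 0), B = (0, 1), L = (-1, 4); any affine frame gives the same invariant.
1. Q lies on line SB with SQ:QB = 3:5 ⇒ Q = (5/8, 3/8)
2. Y lies on line DB with DY:YB = 3:2 ⇒ Y = (0, 3/5)
3. M is the centroid of triangle DYS ⇒ M = (1/3, 1/5)
4. G is the centroid of triangle QDB ⇒ G = (5/24, 11/24)
line MG meets DB at T = (0, 8/9)
G = M + t·(T−M) with t = 3/8, so MG:GT = 3/8:5/8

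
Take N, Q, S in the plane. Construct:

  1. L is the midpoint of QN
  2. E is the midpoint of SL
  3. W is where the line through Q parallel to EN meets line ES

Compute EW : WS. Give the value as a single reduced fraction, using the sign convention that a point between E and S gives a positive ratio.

EW:WS = -2/3

Choose coordinates N = (0, 0), Q = (1, 0), S = (0, 1).
1. L is the midpoint of QN ⇒ L = (1/2, 0)
2. E is the midpoint of SL ⇒ E = (1/4, 1/2)
3. W is where the line through Q parallel to EN meets line ES ⇒ W = (3/4, -1/2)
W = E + t·(S−E) with t = -2, so EW:WS = t:(1−t) = -2:3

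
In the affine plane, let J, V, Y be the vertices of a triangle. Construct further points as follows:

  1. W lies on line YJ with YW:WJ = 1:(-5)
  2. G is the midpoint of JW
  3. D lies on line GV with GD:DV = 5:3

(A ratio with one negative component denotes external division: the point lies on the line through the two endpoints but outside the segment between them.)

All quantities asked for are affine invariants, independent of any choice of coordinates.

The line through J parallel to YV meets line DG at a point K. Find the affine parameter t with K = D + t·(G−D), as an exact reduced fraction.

Assign J = (0, 0), V = (1, 0), Y = (0, 1) — the answer is frame-independent, so this choice is without loss of generality.
1. W lies on line YJ with YW:WJ = 1:(-5) ⇒ W = (0, 5/4)
2. G is the midpoint of JW ⇒ G = (0, 5/8)
3. D lies on line GV with GD:DV = 5:3 ⇒ D = (5/8, 15/64)
through J parallel to YV: direction (1, -1); meets DG at K = (-5/3, 5/3)
K = D + t·(G−D) with t = 11/3

t = 11/3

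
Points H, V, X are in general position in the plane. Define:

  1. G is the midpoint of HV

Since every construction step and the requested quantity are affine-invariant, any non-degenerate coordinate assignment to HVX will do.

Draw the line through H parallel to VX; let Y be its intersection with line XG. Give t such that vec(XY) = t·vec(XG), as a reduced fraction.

Set H = (0, 0), V = (1, 0), X = (0, 1); any affine frame gives the same invariant.
1. G is the midpoint of HV ⇒ G = (1/2, 0)
through H parallel to VX: direction (-1, 1); meets XG at Y = (1, -1)
Y = X + t·(G−X) with t = 2

t = 2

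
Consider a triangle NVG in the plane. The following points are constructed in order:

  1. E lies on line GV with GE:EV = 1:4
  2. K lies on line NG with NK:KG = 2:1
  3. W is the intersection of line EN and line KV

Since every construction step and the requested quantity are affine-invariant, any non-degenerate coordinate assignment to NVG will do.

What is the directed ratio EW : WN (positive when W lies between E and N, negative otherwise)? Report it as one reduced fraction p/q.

EW:WN = 2/5

Set N = (0, 0), V = (1, 0), G = (0, 1); any affine frame gives the same invariant.
1. E lies on line GV with GE:EV = 1:4 ⇒ E = (1/5, 4/5)
2. K lies on line NG with NK:KG = 2:1 ⇒ K = (0, 2/3)
3. W is the intersection of line EN and line KV ⇒ W = (1/7, 4/7)
W = E + t·(N−E) with t = 2/7, so EW:WN = t:(1−t) = 2/7:5/7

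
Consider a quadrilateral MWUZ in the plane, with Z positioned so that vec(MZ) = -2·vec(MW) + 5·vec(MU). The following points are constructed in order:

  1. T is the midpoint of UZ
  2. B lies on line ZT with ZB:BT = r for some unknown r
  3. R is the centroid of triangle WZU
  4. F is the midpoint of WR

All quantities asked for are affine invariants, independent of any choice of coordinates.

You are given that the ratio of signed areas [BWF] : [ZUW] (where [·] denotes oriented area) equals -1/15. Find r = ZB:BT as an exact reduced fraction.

Work in coordinates with M = (0, 0), W = (1, 0), U = (0, 1), Z = (-2, 5).
1. T is the midpoint of UZ ⇒ T = (-1, 3)
2. With ZB:BT = r, write λ = r/(r+1) so B = Z + λ·(T−Z); B is affine-linear in λ
3. R is the centroid of triangle WZU ⇒ R = (-1/3, 2)
4. F is the midpoint of WR ⇒ F = (1/3, 1)
Every point depending on B is an affine combination of B and λ-independent points, so each such coordinate is linear in λ; the λ² term in each signed area is a multiple of (T−Z)×(T−Z) = 0, so 2·[BWF] and 2·[ZUW] are each linear in λ. Evaluating at λ=0 and λ=1:
  2·[BWF] = 1/3·λ − 1/3,   2·[ZUW] = 2
So [BWF]:[ZUW] = (1/3·λ − 1/3) / (2). Setting this equal to -1/15:
  1/3·λ − 1/3 = -1/15·(2)  ⇒  λ = 3/5
Then r = λ/(1−λ) = (3/5)/(2/5) = 3/2. Check: with r = 3/2, B = (-7/5, 19/5) and [BWF]:[ZUW] = -1/15 as required.

r = 3/2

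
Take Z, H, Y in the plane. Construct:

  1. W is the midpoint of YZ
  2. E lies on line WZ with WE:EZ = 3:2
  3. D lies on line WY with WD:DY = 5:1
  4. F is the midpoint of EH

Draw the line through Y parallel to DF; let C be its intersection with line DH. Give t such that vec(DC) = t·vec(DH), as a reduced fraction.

t = 5/43

Set Z = (0, 0), H = (1, 0), Y = (0, 1); any affine frame gives the same invariant.
1. W is the midpoint of YZ ⇒ W = (0, 1/2)
2. E lies on line WZ with WE:EZ = 3:2 ⇒ E = (0, 1/5)
3. D lies on line WY with WD:DY = 5:1 ⇒ D = (0, 11/12)
4. F is the midpoint of EH ⇒ F = (1/2, 1/10)
through Y parallel to DF: direction (1/2, -49/60); meets DH at C = (5/43, 209/258)
C = D + t·(H−D) with t = 5/43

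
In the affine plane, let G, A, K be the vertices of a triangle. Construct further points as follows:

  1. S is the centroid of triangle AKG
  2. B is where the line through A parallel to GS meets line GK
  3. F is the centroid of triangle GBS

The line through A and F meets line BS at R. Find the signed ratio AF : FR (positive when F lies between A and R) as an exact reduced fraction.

AF:FR = -10

Choose coordinates G = (0, 0), A = (1, 0), K = (0, 1).
1. S is the centroid of triangle AKG ⇒ S = (1/3, 1/3)
2. B is where the line through A parallel to GS meets line GK ⇒ B = (0, -1)
3. F is the centroid of triangle GBS ⇒ F = (1/9, -2/9)
line AF meets BS at R = (1/5, -1/5)
F = A + t·(R−A) with t = 10/9, so AF:FR = 10/9:-1/9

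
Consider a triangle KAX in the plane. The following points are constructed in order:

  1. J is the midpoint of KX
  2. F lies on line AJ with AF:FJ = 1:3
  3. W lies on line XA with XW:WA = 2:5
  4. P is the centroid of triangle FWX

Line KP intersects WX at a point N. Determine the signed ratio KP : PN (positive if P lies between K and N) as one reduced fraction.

Set K = (0, 0), A = (1, 0), X = (0, 1); any affine frame gives the same invariant.
1. J is the midpoint of KX ⇒ J = (0, 1/2)
2. F lies on line AJ with AF:FJ = 1:3 ⇒ F = (3/4, 1/8)
3. W lies on line XA with XW:WA = 2:5 ⇒ W = (2/7, 5/7)
4. P is the centroid of triangle FWX ⇒ P = (29/84, 103/168)
line KP meets WX at N = (58/161, 103/161)
P = K + t·(N−K) with t = 23/24, so KP:PN = 23/24:1/24

KP:PN = 23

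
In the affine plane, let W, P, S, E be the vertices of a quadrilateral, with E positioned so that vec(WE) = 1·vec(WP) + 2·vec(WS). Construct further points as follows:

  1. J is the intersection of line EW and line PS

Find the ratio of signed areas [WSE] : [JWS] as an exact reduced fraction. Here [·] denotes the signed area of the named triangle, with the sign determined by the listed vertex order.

[WSE]:[JWS] = 3

Assign W = (0, 0), P = (1, 0), S = (0, 1), E = (1, 2) — the answer is frame-independent, so this choice is without loss of generality.
1. J is the intersection of line EW and line PS ⇒ J = (1/3, 2/3)
2·[WSE] = -1, 2·[JWS] = -1/3
[WSE]:[JWS] = -1:-1/3 = 3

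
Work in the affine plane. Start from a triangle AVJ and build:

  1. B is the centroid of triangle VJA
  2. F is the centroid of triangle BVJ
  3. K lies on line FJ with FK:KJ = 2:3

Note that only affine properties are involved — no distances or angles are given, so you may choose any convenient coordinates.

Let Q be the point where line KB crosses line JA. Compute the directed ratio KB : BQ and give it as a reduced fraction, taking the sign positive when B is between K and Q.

Assign A = (0, 0), V = (1, 0), J = (0, 1) — the answer is frame-independent, so this choice is without loss of generality.
1. B is the centroid of triangle VJA ⇒ B = (1/3, 1/3)
2. F is the centroid of triangle BVJ ⇒ F = (4/9, 4/9)
3. K lies on line FJ with FK:KJ = 2:3 ⇒ K = (4/15, 2/3)
line KB meets JA at Q = (0, 2)
B = K + t·(Q−K) with t = -1/4, so KB:BQ = -1/4:5/4

KB:BQ = -1/5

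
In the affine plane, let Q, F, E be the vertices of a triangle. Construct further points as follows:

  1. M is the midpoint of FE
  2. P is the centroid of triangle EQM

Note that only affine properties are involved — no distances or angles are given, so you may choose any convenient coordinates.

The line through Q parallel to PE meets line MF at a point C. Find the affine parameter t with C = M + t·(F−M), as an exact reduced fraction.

t = -2

Assign Q = (0, 0), F = (1, 0), E = (0, 1) — the answer is frame-independent, so this choice is without loss of generality.
1. M is the midpoint of FE ⇒ M = (1/2, 1/2)
2. P is the centroid of triangle EQM ⇒ P = (1/6, 1/2)
through Q parallel to PE: direction (-1/6, 1/2); meets MF at C = (-1/2, 3/2)
C = M + t·(F−M) with t = -2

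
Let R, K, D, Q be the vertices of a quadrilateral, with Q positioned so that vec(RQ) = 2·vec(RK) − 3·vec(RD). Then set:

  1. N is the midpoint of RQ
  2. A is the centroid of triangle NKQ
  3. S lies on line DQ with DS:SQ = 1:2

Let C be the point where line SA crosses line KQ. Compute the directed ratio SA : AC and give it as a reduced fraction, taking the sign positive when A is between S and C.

Set R = (0, 0), K = (1, 0), D = (0, 1), Q = (2, -3); any affine frame gives the same invariant.
1. N is the midpoint of RQ ⇒ N = (1, -3/2)
2. A is the centroid of triangle NKQ ⇒ A = (4/3, -3/2)
3. S lies on line DQ with DS:SQ = 1:2 ⇒ S = (2/3, -1/3)
line SA meets KQ at C = (26/15, -11/5)
A = S + t·(C−S) with t = 5/8, so SA:AC = 5/8:3/8

SA:AC = 5/3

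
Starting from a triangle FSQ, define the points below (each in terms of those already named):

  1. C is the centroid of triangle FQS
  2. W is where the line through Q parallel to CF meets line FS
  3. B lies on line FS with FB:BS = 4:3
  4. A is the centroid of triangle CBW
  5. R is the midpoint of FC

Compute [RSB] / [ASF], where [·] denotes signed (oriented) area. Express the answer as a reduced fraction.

[RSB]:[ASF] = 9/14

Choose coordinates F = (0, 0), S = (1, 0), Q = (0, 1).
1. C is the centroid of triangle FQS ⇒ C = (1/3, 1/3)
2. W is where the line through Q parallel to CF meets line FS ⇒ W = (-1, 0)
3. B lies on line FS with FB:BS = 4:3 ⇒ B = (4/7, 0)
4. A is the centroid of triangle CBW ⇒ A = (-2/63, 1/9)
5. R is the midpoint of FC ⇒ R = (1/6, 1/6)
2·[RSB] = -1/14, 2·[ASF] = -1/9
[RSB]:[ASF] = -1/14:-1/9 = 9/14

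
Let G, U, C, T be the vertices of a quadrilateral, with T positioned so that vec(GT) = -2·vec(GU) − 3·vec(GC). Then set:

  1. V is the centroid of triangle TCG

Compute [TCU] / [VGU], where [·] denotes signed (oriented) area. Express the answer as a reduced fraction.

Choose coordinates G = (0, 0), U = (1, 0), C = (0, 1), T = (-2, -3).
1. V is the centroid of triangle TCG ⇒ V = (-2/3, -2/3)
2·[TCU] = -6, 2·[VGU] = -2/3
[TCU]:[VGU] = -6:-2/3 = 9

[TCU]:[VGU] = 9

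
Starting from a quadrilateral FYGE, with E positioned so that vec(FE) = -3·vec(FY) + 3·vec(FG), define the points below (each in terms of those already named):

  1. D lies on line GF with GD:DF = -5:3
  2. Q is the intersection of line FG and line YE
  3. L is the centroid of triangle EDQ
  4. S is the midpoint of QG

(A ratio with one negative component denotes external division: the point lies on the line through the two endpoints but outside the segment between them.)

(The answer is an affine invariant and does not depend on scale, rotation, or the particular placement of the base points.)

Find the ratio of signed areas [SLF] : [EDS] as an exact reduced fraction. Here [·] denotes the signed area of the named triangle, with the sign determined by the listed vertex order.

Set F = (0, 0), Y = (1, 0), G = (0, 1), E = (-3, 3); any affine frame gives the same invariant.
1. D lies on line GF with GD:DF = -5:3 ⇒ D = (0, -3/2)
2. Q is the intersection of line FG and line YE ⇒ Q = (0, 3/4)
3. L is the centroid of triangle EDQ ⇒ L = (-1, 3/4)
4. S is the midpoint of QG ⇒ S = (0, 7/8)
2·[SLF] = 7/8, 2·[EDS] = 57/8
[SLF]:[EDS] = 7/8:57/8 = 7/57

[SLF]:[EDS] = 7/57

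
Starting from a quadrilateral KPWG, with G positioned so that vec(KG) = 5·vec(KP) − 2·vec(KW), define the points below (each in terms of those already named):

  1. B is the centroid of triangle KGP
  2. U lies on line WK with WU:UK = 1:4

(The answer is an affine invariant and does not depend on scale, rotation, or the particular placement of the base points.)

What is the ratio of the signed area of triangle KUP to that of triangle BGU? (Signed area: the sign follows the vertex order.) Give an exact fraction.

Assign K = (0, 0), P = (1, 0), W = (0, 1), G = (5, -2) — the answer is frame-independent, so this choice is without loss of generality.
1. B is the centroid of triangle KGP ⇒ B = (2, -2/3)
2. U lies on line WK with WU:UK = 1:4 ⇒ U = (0, 4/5)
2·[KUP] = -4/5, 2·[BGU] = 26/15
[KUP]:[BGU] = -4/5:26/15 = -6/13

[KUP]:[BGU] = -6/13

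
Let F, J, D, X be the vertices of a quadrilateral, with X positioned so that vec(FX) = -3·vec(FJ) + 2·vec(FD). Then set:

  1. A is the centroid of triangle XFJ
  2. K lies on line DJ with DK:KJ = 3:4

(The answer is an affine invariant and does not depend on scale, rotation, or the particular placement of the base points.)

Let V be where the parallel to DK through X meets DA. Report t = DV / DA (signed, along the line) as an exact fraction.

Work in coordinates with F = (0, 0), J = (1, 0), D = (0, 1), X = (-3, 2).
1. A is the centroid of triangle XFJ ⇒ A = (-2/3, 2/3)
2. K lies on line DJ with DK:KJ = 3:4 ⇒ K = (3/7, 4/7)
through X parallel to DK: direction (3/7, -3/7); meets DA at V = (-4/3, 1/3)
V = D + t·(A−D) with t = 2

t = 2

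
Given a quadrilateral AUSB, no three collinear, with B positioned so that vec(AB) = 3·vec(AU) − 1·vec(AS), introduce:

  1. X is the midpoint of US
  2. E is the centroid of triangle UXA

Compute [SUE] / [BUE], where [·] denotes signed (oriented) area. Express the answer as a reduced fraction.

[SUE]:[BUE] = -2

Assign A = (0, 0), U = (1, 0), S = (0, 1), B = (3, -1) — the answer is frame-independent, so this choice is without loss of generality.
1. X is the midpoint of US ⇒ X = (1/2, 1/2)
2. E is the centroid of triangle UXA ⇒ E = (1/2, 1/6)
2·[SUE] = -1/3, 2·[BUE] = 1/6
[SUE]:[BUE] = -1/3:1/6 = -2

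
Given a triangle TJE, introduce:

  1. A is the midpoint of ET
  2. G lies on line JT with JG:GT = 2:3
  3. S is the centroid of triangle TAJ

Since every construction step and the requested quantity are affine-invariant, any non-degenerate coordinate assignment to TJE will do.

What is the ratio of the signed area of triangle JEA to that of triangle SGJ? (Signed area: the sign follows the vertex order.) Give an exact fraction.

Set T = (0, 0), J = (1, 0), E = (0, 1); any affine frame gives the same invariant.
1. A is the midpoint of ET ⇒ A = (0, 1/2)
2. G lies on line JT with JG:GT = 2:3 ⇒ G = (3/5, 0)
3. S is the centroid of triangle TAJ ⇒ S = (1/3, 1/6)
2·[JEA] = 1/2, 2·[SGJ] = 1/15
[JEA]:[SGJ] = 1/2:1/15 = 15/2

[JEA]:[SGJ] = 15/2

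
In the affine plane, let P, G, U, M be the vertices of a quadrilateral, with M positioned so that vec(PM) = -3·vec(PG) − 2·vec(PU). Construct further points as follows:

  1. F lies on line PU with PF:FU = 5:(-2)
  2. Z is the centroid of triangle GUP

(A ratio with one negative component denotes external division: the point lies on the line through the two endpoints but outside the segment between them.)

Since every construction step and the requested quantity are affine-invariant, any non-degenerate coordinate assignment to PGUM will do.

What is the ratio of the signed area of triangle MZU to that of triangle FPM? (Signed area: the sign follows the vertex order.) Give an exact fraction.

Work in coordinates with P = (0, 0), G = (1, 0), U = (0, 1), M = (-3, -2).
1. F lies on line PU with PF:FU = 5:(-2) ⇒ F = (0, 5/3)
2. Z is the centroid of triangle GUP ⇒ Z = (1/3, 1/3)
2·[MZU] = 3, 2·[FPM] = -5
[MZU]:[FPM] = 3:-5 = -3/5

[MZU]:[FPM] = -3/5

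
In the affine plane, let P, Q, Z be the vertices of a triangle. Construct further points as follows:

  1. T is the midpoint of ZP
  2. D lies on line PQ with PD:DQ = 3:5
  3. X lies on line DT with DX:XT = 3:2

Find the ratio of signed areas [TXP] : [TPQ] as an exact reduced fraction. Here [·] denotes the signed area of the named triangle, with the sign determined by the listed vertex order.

[TXP]:[TPQ] = -3/20

Assign P = (0, 0), Q = (1, 0), Z = (0, 1) — the answer is frame-independent, so this choice is without loss of generality.
1. T is the midpoint of ZP ⇒ T = (0, 1/2)
2. D lies on line PQ with PD:DQ = 3:5 ⇒ D = (3/8, 0)
3. X lies on line DT with DX:XT = 3:2 ⇒ X = (3/20, 3/10)
2·[TXP] = -3/40, 2·[TPQ] = 1/2
[TXP]:[TPQ] = -3/40:1/2 = -3/20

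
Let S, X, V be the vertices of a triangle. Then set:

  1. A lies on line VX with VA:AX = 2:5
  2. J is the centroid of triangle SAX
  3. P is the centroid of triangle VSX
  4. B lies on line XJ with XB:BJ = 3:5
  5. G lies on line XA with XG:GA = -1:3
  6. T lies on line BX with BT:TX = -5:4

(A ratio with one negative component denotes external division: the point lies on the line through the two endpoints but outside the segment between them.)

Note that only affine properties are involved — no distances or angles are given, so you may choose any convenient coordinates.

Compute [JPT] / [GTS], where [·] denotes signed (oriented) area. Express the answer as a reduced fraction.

[JPT]:[GTS] = -4/9

Assign S = (0, 0), X = (1, 0), V = (0, 1) — the answer is frame-independent, so this choice is without loss of generality.
1. A lies on line VX with VA:AX = 2:5 ⇒ A = (2/7, 5/7)
2. J is the centroid of triangle SAX ⇒ J = (3/7, 5/21)
3. P is the centroid of triangle VSX ⇒ P = (1/3, 1/3)
4. B lies on line XJ with XB:BJ = 3:5 ⇒ B = (11/14, 5/56)
5. G lies on line XA with XG:GA = -1:3 ⇒ G = (19/14, -5/14)
6. T lies on line BX with BT:TX = -5:4 ⇒ T = (13/7, -5/14)
2·[JPT] = -5/63, 2·[GTS] = 5/28
[JPT]:[GTS] = -5/63:5/28 = -4/9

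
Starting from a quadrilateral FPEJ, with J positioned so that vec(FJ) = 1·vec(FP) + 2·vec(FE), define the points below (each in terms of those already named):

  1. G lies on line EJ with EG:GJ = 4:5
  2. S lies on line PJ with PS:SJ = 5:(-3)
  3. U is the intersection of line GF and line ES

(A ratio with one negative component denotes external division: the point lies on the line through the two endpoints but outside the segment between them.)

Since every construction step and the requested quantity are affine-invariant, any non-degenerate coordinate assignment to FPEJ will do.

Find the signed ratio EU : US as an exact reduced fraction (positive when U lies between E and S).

EU:US = -4/7

Assign F = (0, 0), P = (1, 0), E = (0, 1), J = (1, 2) — the answer is frame-independent, so this choice is without loss of generality.
1. G lies on line EJ with EG:GJ = 4:5 ⇒ G = (4/9, 13/9)
2. S lies on line PJ with PS:SJ = 5:(-3) ⇒ S = (1, 5)
3. U is the intersection of line GF and line ES ⇒ U = (-4/3, -13/3)
U = E + t·(S−E) with t = -4/3, so EU:US = t:(1−t) = -4/3:7/3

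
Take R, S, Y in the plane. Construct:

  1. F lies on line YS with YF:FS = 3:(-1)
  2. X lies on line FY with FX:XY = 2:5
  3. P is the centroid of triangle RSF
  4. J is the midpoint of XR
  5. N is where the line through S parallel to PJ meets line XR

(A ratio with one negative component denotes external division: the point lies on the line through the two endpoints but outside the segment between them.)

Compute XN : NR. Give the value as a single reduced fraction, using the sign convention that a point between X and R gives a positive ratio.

XN:NR = -1/11

Work in coordinates with R = (0, 0), S = (1, 0), Y = (0, 1).
1. F lies on line YS with YF:FS = 3:(-1) ⇒ F = (3/2, -1/2)
2. X lies on line FY with FX:XY = 2:5 ⇒ X = (15/14, -1/14)
3. P is the centroid of triangle RSF ⇒ P = (5/6, -1/6)
4. J is the midpoint of XR ⇒ J = (15/28, -1/28)
5. N is where the line through S parallel to PJ meets line XR ⇒ N = (33/28, -11/140)
N = X + t·(R−X) with t = -1/10, so XN:NR = t:(1−t) = -1/10:11/10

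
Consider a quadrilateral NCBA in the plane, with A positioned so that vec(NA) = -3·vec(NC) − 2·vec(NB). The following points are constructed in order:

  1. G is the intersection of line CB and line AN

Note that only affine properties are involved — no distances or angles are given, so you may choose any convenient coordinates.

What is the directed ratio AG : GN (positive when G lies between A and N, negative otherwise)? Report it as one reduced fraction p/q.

Assign N = (0, 0), C = (1, 0), B = (0, 1), A = (-3, -2) — the answer is frame-independent, so this choice is without loss of generality.
1. G is the intersection of line CB and line AN ⇒ G = (3/5, 2/5)
G = A + t·(N−A) with t = 6/5, so AG:GN = t:(1−t) = 6/5:-1/5

AG:GN = -6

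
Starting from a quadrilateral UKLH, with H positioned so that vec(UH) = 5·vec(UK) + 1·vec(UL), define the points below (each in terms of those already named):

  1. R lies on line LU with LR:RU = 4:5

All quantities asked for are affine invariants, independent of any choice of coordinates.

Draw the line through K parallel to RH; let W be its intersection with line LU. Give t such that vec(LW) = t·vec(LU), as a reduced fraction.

t = 49/45

Choose coordinates U = (0, 0), K = (1, 0), L = (0, 1), H = (5, 1).
1. R lies on line LU with LR:RU = 4:5 ⇒ R = (0, 5/9)
through K parallel to RH: direction (5, 4/9); meets LU at W = (0, -4/45)
W = L + t·(U−L) with t = 49/45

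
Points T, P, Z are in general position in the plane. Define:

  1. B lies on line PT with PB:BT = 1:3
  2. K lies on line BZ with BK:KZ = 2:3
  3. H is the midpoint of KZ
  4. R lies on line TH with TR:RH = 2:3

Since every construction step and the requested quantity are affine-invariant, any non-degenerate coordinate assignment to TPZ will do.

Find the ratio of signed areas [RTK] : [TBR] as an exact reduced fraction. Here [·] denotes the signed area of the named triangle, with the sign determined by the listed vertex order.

[RTK]:[TBR] = 3/7

Set T = (0, 0), P = (1, 0), Z = (0, 1); any affine frame gives the same invariant.
1. B lies on line PT with PB:BT = 1:3 ⇒ B = (3/4, 0)
2. K lies on line BZ with BK:KZ = 2:3 ⇒ K = (9/20, 2/5)
3. H is the midpoint of KZ ⇒ H = (9/40, 7/10)
4. R lies on line TH with TR:RH = 2:3 ⇒ R = (9/100, 7/25)
2·[RTK] = 9/100, 2·[TBR] = 21/100
[RTK]:[TBR] = 9/100:21/100 = 3/7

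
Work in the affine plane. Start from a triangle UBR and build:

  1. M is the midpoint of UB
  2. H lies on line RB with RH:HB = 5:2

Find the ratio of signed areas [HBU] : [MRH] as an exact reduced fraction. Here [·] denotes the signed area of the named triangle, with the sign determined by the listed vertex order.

Choose coordinates U = (0, 0), B = (1, 0), R = (0, 1).
1. M is the midpoint of UB ⇒ M = (1/2, 0)
2. H lies on line RB with RH:HB = 5:2 ⇒ H = (5/7, 2/7)
2·[HBU] = -2/7, 2·[MRH] = -5/14
[HBU]:[MRH] = -2/7:-5/14 = 4/5

[HBU]:[MRH] = 4/5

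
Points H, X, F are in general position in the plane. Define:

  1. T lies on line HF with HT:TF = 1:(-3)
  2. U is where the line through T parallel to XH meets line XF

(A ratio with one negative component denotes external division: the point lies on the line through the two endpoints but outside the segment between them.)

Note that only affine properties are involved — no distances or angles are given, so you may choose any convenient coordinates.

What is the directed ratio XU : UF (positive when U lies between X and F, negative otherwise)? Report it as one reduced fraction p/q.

XU:UF = -1/3

Choose coordinates H = (0, 0), X = (1, 0), F = (0, 1).
1. T lies on line HF with HT:TF = 1:(-3) ⇒ T = (0, -1/2)
2. U is where the line through T parallel to XH meets line XF ⇒ U = (3/2, -1/2)
U = X + t·(F−X) with t = -1/2, so XU:UF = t:(1−t) = -1/2:3/2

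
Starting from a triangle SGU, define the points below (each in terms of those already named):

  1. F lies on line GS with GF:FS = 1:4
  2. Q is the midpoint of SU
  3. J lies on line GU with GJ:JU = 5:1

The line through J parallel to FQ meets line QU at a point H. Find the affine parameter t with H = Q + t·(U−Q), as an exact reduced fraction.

t = 7/8

Work in coordinates with S = (0, 0), G = (1, 0), U = (0, 1).
1. F lies on line GS with GF:FS = 1:4 ⇒ F = (4/5, 0)
2. Q is the midpoint of SU ⇒ Q = (0, 1/2)
3. J lies on line GU with GJ:JU = 5:1 ⇒ J = (1/6, 5/6)
through J parallel to FQ: direction (-4/5, 1/2); meets QU at H = (0, 15/16)
H = Q + t·(U−Q) with t = 7/8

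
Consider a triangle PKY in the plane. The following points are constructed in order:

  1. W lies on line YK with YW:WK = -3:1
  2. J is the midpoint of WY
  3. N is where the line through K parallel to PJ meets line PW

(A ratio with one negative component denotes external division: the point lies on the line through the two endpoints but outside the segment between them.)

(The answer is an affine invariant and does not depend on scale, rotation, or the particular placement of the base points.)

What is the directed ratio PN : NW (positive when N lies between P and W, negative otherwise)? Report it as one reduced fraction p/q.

PN:NW = 1/2

Set P = (0, 0), K = (1, 0), Y = (0, 1); any affine frame gives the same invariant.
1. W lies on line YK with YW:WK = -3:1 ⇒ W = (3/2, -1/2)
2. J is the midpoint of WY ⇒ J = (3/4, 1/4)
3. N is where the line through K parallel to PJ meets line PW ⇒ N = (1/2, -1/6)
N = P + t·(W−P) with t = 1/3, so PN:NW = t:(1−t) = 1/3:2/3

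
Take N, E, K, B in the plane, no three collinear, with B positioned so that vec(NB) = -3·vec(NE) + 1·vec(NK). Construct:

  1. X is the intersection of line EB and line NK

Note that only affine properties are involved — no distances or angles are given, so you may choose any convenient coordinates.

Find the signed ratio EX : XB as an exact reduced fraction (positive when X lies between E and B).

EX:XB = 1/3

Assign N = (0, 0), E = (1, 0), K = (0, 1), B = (-3, 1) — the answer is frame-independent, so this choice is without loss of generality.
1. X is the intersection of line EB and line NK ⇒ X = (0, 1/4)
X = E + t·(B−E) with t = 1/4, so EX:XB = t:(1−t) = 1/4:3/4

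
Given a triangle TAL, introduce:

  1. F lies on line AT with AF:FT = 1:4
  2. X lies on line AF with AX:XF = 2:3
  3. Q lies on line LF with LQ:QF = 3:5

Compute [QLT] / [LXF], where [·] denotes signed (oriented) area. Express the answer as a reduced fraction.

Assign T = (0, 0), A = (1, 0), L = (0, 1) — the answer is frame-independent, so this choice is without loss of generality.
1. F lies on line AT with AF:FT = 1:4 ⇒ F = (4/5, 0)
2. X lies on line AF with AX:XF = 2:3 ⇒ X = (23/25, 0)
3. Q lies on line LF with LQ:QF = 3:5 ⇒ Q = (3/10, 5/8)
2·[QLT] = 3/10, 2·[LXF] = -3/25
[QLT]:[LXF] = 3/10:-3/25 = -5/2

[QLT]:[LXF] = -5/2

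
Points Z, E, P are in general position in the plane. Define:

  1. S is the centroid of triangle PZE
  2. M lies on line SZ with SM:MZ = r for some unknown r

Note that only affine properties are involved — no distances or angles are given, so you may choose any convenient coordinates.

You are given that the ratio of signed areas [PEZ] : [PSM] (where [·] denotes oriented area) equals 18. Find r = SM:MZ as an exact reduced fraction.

Choose coordinates Z = (0, 0), E = (1, 0), P = (0, 1).
1. S is the centroid of triangle PZE ⇒ S = (1/3, 1/3)
2. With SM:MZ = r, write λ = r/(r+1) so M = S + λ·(Z−S); M is affine-linear in λ
Every point depending on M is an affine combination of M and λ-independent points, so each such coordinate is linear in λ; the λ² term in each signed area is a multiple of (Z−S)×(Z−S) = 0, so 2·[PEZ] and 2·[PSM] are each linear in λ. Evaluating at λ=0 and λ=1:
  2·[PEZ] = -1,   2·[PSM] = -1/3·λ
So [PEZ]:[PSM] = (-1) / (-1/3·λ). Setting this equal to 18:
  -1 = 18·(-1/3·λ)  ⇒  λ = 1/6
Then r = λ/(1−λ) = (1/6)/(5/6) = 1/5. Check: with r = 1/5, M = (5/18, 5/18) and [PEZ]:[PSM] = 18 as required.

r = 1/5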